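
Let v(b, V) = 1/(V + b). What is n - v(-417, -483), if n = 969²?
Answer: 845064901/900 ≈ 9.3896e+5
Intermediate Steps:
n = 938961
n - v(-417, -483) = 938961 - 1/(-483 - 417) = 938961 - 1/(-900) = 938961 - 1*(-1/900) = 938961 + 1/900 = 845064901/900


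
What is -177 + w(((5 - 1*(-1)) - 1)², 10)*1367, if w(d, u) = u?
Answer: 13493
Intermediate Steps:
-177 + w(((5 - 1*(-1)) - 1)², 10)*1367 = -177 + 10*1367 = -177 + 13670 = 13493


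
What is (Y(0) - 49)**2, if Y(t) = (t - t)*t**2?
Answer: 2401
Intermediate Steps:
Y(t) = 0 (Y(t) = 0*t**2 = 0)
(Y(0) - 49)**2 = (0 - 49)**2 = (-49)**2 = 2401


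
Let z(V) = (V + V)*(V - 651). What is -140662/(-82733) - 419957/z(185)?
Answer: 1113155557/269147620 ≈ 4.1359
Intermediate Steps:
z(V) = 2*V*(-651 + V) (z(V) = (2*V)*(-651 + V) = 2*V*(-651 + V))
-140662/(-82733) - 419957/z(185) = -140662/(-82733) - 419957*1/(370*(-651 + 185)) = -140662*(-1/82733) - 419957/(2*185*(-466)) = 2654/1561 - 419957/(-172420) = 2654/1561 - 419957*(-1/172420) = 2654/1561 + 419957/172420 = 1113155557/269147620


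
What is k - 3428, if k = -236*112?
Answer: -29860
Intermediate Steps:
k = -26432
k - 3428 = -26432 - 3428 = -29860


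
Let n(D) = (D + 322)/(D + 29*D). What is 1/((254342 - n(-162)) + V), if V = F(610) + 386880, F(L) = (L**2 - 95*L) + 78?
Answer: 243/232174358 ≈ 1.0466e-6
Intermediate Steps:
n(D) = (322 + D)/(30*D) (n(D) = (322 + D)/((30*D)) = (322 + D)*(1/(30*D)) = (322 + D)/(30*D))
F(L) = 78 + L**2 - 95*L
V = 701108 (V = (78 + 610**2 - 95*610) + 386880 = (78 + 372100 - 57950) + 386880 = 314228 + 386880 = 701108)
1/((254342 - n(-162)) + V) = 1/((254342 - (322 - 162)/(30*(-162))) + 701108) = 1/((254342 - (-1)*160/(30*162)) + 701108) = 1/((254342 - 1*(-8/243)) + 701108) = 1/((254342 + 8/243) + 701108) = 1/(61805114/243 + 701108) = 1/(232174358/243) = 243/232174358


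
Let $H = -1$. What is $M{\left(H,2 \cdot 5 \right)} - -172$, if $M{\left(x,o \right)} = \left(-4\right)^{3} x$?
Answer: $236$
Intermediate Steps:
$M{\left(x,o \right)} = - 64 x$
$M{\left(H,2 \cdot 5 \right)} - -172 = \left(-64\right) \left(-1\right) - -172 = 64 + 172 = 236$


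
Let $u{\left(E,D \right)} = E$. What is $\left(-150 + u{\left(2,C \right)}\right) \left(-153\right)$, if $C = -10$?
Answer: $22644$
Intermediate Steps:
$\left(-150 + u{\left(2,C \right)}\right) \left(-153\right) = \left(-150 + 2\right) \left(-153\right) = \left(-148\right) \left(-153\right) = 22644$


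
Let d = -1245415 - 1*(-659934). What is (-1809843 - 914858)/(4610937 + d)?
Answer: -2724701/4025456 ≈ -0.67687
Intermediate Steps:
d = -585481 (d = -1245415 + 659934 = -585481)
(-1809843 - 914858)/(4610937 + d) = (-1809843 - 914858)/(4610937 - 585481) = -2724701/4025456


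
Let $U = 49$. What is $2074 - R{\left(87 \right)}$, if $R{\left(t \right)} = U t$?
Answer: $-2189$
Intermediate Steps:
$R{\left(t \right)} = 49 t$
$2074 - R{\left(87 \right)} = 2074 - 49 \cdot 87 = 2074 - 4263 = -2189$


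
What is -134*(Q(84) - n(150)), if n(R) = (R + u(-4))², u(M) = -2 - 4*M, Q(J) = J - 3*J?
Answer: 3626576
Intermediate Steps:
Q(J) = -2*J
n(R) = (14 + R)² (n(R) = (R + (-2 - 4*(-4)))² = (R + (-2 + 16))² = (R + 14)² = (14 + R)²)
-134*(Q(84) - n(150)) = -134*(-2*84 - (14 + 150)²) = -134*(-168 - 1*164²) = -134*(-168 - 1*26896) = -134*(-168 - 26896) = -134*(-27064) = 3626576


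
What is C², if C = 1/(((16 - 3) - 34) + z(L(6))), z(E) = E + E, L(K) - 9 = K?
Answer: 1/81 ≈ 0.012346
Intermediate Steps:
L(K) = 9 + K
z(E) = 2*E
C = ⅑ (C = 1/(((16 - 3) - 34) + 2*(9 + 6)) = 1/((13 - 34) + 2*15) = 1/(-21 + 30) = 1/9 = ⅑ ≈ 0.11111)
C² = (⅑)² = 1/81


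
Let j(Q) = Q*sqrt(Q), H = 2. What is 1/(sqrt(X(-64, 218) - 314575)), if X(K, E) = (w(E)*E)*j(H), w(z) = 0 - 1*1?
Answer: -I/sqrt(314575 + 436*sqrt(2)) ≈ -0.0017812*I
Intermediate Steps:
j(Q) = Q**(3/2)
w(z) = -1 (w(z) = 0 - 1 = -1)
X(K, E) = -2*E*sqrt(2) (X(K, E) = (-E)*2**(3/2) = (-E)*(2*sqrt(2)) = -2*E*sqrt(2))
1/(sqrt(X(-64, 218) - 314575)) = 1/(sqrt(-2*218*sqrt(2) - 314575)) = 1/(sqrt(-436*sqrt(2) - 314575)) = 1/(sqrt(-314575 - 436*sqrt(2))) = 1/sqrt(-314575 - 436*sqrt(2))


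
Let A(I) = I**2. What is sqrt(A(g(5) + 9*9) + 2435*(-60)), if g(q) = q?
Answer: 4*I*sqrt(8669) ≈ 372.43*I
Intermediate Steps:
sqrt(A(g(5) + 9*9) + 2435*(-60)) = sqrt((5 + 9*9)**2 + 2435*(-60)) = sqrt((5 + 81)**2 - 146100) = sqrt(86**2 - 146100) = sqrt(7396 - 146100) = sqrt(-138704) = 4*I*sqrt(8669)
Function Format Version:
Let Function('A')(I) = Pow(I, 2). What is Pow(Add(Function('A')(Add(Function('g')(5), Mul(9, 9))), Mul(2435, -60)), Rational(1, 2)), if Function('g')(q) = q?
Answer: Mul(4, I, Pow(8669, Rational(1, 2))) ≈ Mul(372.43, I)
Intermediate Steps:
Pow(Add(Function('A')(Add(Function('g')(5), Mul(9, 9))), Mul(2435, -60)), Rational(1, 2)) = Pow(Add(Pow(Add(5, Mul(9, 9)), 2), Mul(2435, -60)), Rational(1, 2)) = Pow(Add(Pow(Add(5, 81), 2), -146100), Rational(1, 2)) = Pow(Add(Pow(86, 2), -146100), Rational(1, 2)) = Pow(Add(7396, -146100), Rational(1, 2)) = Pow(-138704, Rational(1, 2)) = Mul(4, I, Pow(8669, Rational(1, 2)))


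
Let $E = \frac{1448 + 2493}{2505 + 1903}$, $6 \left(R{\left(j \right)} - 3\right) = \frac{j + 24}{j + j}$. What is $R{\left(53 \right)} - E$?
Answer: $\frac{1560851}{700872} \approx 2.227$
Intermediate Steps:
$R{\left(j \right)} = 3 + \frac{24 + j}{12 j}$ ($R{\left(j \right)} = 3 + \frac{\left(j + 24\right) \frac{1}{j + j}}{6} = 3 + \frac{\left(24 + j\right) \frac{1}{2 j}}{6} = 3 + \frac{\frac{1}{2} \frac{1}{j} \left(24 + j\right)}{6} = 3 + \frac{24 + j}{12 j}$)
$E = \frac{3941}{4408} \approx 0.89406$
$R{\left(53 \right)} - E = \left(\frac{37}{12} + \frac{2}{53}\right) - \frac{3941}{4408} = \frac{1985}{636} - \frac{3941}{4408} = \frac{1560851}{700872}$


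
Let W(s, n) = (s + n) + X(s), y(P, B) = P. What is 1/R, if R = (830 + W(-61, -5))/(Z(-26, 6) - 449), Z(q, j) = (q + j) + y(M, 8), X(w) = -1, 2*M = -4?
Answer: -471/763 ≈ -0.61730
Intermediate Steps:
M = -2 (M = (½)*(-4) = -2)
W(s, n) = -1 + n + s (W(s, n) = (s + n) - 1 = (n + s) - 1 = -1 + n + s)
Z(q, j) = -2 + j + q (Z(q, j) = (q + j) - 2 = (j + q) - 2 = -2 + j + q)
R = -763/471 (R = (830 + (-1 - 5 - 61))/((-2 + 6 - 26) - 449) = (830 - 67)/(-22 - 449) = 763/(-471) = 763*(-1/471) = -763/471 ≈ -1.6200)
1/R = 1/(-763/471) = -471/763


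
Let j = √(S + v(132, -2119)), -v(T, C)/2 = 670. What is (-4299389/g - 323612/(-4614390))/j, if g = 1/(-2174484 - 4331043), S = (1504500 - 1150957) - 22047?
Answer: 64531762460756568391*√1019/42318570690 ≈ 4.8678e+10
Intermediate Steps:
v(T, C) = -1340 (v(T, C) = -2*670 = -1340)
S = 331496 (S = 353543 - 22047 = 331496)
g = -1/6505527 (g = 1/(-6505527) = -1/6505527 ≈ -1.5372e-7)
j = 18*√1019 (j = √(331496 - 1340) = √330156 = 18*√1019 ≈ 574.59)
(-4299389/g - 323612/(-4614390))/j = (-4299389/(-1/6505527) - 323612/(-4614390))/((18*√1019)) = (-4299389*(-6505527) - 323612*(-1/4614390))*(√1019/18342) = (27969791223003 + 161806/2307195)*(√1019/18342) = 64531762460756568391*(√1019/18342)/2307195 = 64531762460756568391*√1019/42318570690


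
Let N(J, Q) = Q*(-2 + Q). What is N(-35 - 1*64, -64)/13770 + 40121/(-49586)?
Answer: -57169151/113799870 ≈ -0.50237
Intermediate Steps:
N(-35 - 1*64, -64)/13770 + 40121/(-49586) = -64*(-2 - 64)/13770 + 40121/(-49586) = -64*(-66)*(1/13770) + 40121*(-1/49586) = 4224*(1/13770) - 40121/49586 = 704/2295 - 40121/49586 = -57169151/113799870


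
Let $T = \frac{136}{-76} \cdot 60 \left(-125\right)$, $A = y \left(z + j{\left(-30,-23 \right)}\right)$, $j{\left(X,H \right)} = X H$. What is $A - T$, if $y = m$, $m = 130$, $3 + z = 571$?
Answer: $\frac{2852260}{19} \approx 1.5012 \cdot 10^{5}$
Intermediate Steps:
$j{\left(X,H \right)} = H X$
$z = 568$ ($z = -3 + 571 = 568$)
$y = 130$
$A = 163540$ ($A = 130 \left(568 - -690\right) = 130 \left(568 + 690\right) = 130 \cdot 1258 = 163540$)
$T = \frac{255000}{19}$ ($T = 136 \left(- \frac{1}{76}\right) 60 \left(-125\right) = \left(- \frac{34}{19}\right) 60 \left(-125\right) = \left(- \frac{2040}{19}\right) \left(-125\right) = \frac{255000}{19} \approx 13421.0$)
$A - T = 163540 - \frac{255000}{19} = \frac{2852260}{19}$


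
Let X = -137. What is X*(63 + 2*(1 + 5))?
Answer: -10275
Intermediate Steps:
X*(63 + 2*(1 + 5)) = -137*(63 + 2*(1 + 5)) = -137*(63 + 2*6) = -137*(63 + 12) = -137*75 = -10275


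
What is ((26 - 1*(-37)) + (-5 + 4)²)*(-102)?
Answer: -6528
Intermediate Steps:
((26 - 1*(-37)) + (-5 + 4)²)*(-102) = ((26 + 37) + (-1)²)*(-102) = (63 + 1)*(-102) = 64*(-102) = -6528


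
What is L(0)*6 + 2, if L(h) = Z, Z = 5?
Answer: 32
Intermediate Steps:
L(h) = 5
L(0)*6 + 2 = 5*6 + 2 = 30 + 2 = 32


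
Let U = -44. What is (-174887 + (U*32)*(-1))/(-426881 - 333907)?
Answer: 173479/760788 ≈ 0.22803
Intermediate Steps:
(-174887 + (U*32)*(-1))/(-426881 - 333907) = (-174887 - 44*32*(-1))/(-426881 - 333907) = (-174887 - 1408*(-1))/(-760788) = (-174887 + 1408)*(-1/760788) = -173479*(-1/760788) = 173479/760788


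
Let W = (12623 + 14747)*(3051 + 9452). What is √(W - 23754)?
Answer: 2*√85545839 ≈ 18498.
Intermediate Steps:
W = 342207110 (W = 27370*12503 = 342207110)
√(W - 23754) = √(342207110 - 23754) = √342183356 = 2*√85545839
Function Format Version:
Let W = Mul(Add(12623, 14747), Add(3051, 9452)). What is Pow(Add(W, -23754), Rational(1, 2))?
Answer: Mul(2, Pow(85545839, Rational(1, 2))) ≈ 18498.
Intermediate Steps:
W = 342207110 (W = Mul(27370, 12503) = 342207110)
Pow(Add(W, -23754), Rational(1, 2)) = Pow(Add(342207110, -23754), Rational(1, 2)) = Pow(342183356, Rational(1, 2)) = Mul(2, Pow(85545839, Rational(1, 2)))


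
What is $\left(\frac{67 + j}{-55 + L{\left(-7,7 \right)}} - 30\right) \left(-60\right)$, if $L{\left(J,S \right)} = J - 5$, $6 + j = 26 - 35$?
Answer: $\frac{123720}{67} \approx 1846.6$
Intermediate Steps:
$j = -15$ ($j = -6 + \left(26 - 35\right) = -6 - 9 = -15$)
$L{\left(J,S \right)} = -5 + J$
$\left(\frac{67 + j}{-55 + L{\left(-7,7 \right)}} - 30\right) \left(-60\right) = \left(\frac{67 - 15}{-55 - 12} - 30\right) \left(-60\right) = \left(\frac{52}{-55 - 12} - 30\right) \left(-60\right) = \left(\frac{52}{-67} - 30\right) \left(-60\right) = \left(52 \left(- \frac{1}{67}\right) - 30\right) \left(-60\right) = \left(- \frac{52}{67} - 30\right) \left(-60\right) = \left(- \frac{2062}{67}\right) \left(-60\right) = \frac{123720}{67}$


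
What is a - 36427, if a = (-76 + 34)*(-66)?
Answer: -33655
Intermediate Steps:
a = 2772 (a = -42*(-66) = 2772)
a - 36427 = 2772 - 36427 = -33655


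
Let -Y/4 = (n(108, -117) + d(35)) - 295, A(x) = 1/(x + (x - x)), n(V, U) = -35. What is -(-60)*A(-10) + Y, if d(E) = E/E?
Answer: 1310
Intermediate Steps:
d(E) = 1
A(x) = 1/x (A(x) = 1/(x + 0) = 1/x)
Y = 1316 (Y = -4*((-35 + 1) - 295) = -4*(-34 - 295) = -4*(-329) = 1316)
-(-60)*A(-10) + Y = -(-60)/(-10) + 1316 = -(-60)*(-1)/10 + 1316 = -60*⅒ + 1316 = -6 + 1316 = 1310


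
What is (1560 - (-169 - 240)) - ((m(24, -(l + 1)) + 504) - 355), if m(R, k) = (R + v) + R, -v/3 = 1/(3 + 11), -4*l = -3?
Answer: 24811/14 ≈ 1772.2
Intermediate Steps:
l = ¾ (l = -¼*(-3) = ¾ ≈ 0.75000)
v = -3/14 (v = -3/(3 + 11) = -3/14 ≈ -0.21429)
m(R, k) = -3/14 + 2*R (m(R, k) = (R - 3/14) + R = (-3/14 + R) + R = -3/14 + 2*R)
(1560 - (-169 - 240)) - ((m(24, -(l + 1)) + 504) - 355) = (1560 - (-169 - 240)) - (((-3/14 + 2*24) + 504) - 355) = (1560 - 1*(-409)) - (((-3/14 + 48) + 504) - 355) = (1560 + 409) - ((669/14 + 504) - 355) = 1969 - (7725/14 - 355) = 1969 - 1*2755/14 = 1969 - 2755/14 = 24811/14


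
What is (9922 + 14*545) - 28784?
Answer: -11232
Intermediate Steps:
(9922 + 14*545) - 28784 = (9922 + 7630) - 28784 = 17552 - 28784 = -11232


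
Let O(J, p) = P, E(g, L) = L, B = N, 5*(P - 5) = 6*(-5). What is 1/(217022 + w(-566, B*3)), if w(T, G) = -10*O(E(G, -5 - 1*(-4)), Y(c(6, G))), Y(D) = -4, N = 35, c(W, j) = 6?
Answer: 1/217032 ≈ 4.6076e-6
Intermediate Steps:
P = -1 (P = 5 + (6*(-5))/5 = 5 + (1/5)*(-30) = 5 - 6 = -1)
B = 35
O(J, p) = -1
w(T, G) = 10 (w(T, G) = -10*(-1) = 10)
1/(217022 + w(-566, B*3)) = 1/(217022 + 10) = 1/217032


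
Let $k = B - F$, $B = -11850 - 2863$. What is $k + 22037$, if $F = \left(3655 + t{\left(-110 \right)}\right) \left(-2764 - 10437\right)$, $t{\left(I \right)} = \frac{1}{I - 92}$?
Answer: $\frac{9747896557}{202} \approx 4.8257 \cdot 10^{7}$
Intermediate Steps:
$t{\left(I \right)} = \frac{1}{-92 + I}$
$F = - \frac{9746417109}{202}$ ($F = \left(3655 + \frac{1}{-92 - 110}\right) \left(-2764 - 10437\right) = \left(3655 + \frac{1}{-202}\right) \left(-13201\right) = \left(3655 - \frac{1}{202}\right) \left(-13201\right) = \frac{738309}{202} \left(-13201\right) = - \frac{9746417109}{202} \approx -4.825 \cdot 10^{7}$)
$B = -14713$ ($B = -11850 - 2863 = -14713$)
$k = \frac{9743445083}{202}$ ($k = -14713 - - \frac{9746417109}{202} = -14713 + \frac{9746417109}{202} = \frac{9743445083}{202} \approx 4.8235 \cdot 10^{7}$)
$k + 22037 = \frac{9743445083}{202} + 22037 = \frac{9747896557}{202}$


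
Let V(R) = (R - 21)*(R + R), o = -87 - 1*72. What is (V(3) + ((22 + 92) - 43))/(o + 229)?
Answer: -37/70 ≈ -0.52857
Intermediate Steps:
o = -159 (o = -87 - 72 = -159)
V(R) = 2*R*(-21 + R) (V(R) = (-21 + R)*(2*R) = 2*R*(-21 + R))
(V(3) + ((22 + 92) - 43))/(o + 229) = (2*3*(-21 + 3) + ((22 + 92) - 43))/(-159 + 229) = (2*3*(-18) + (114 - 43))/70 = (-108 + 71)*(1/70) = -37*1/70 = -37/70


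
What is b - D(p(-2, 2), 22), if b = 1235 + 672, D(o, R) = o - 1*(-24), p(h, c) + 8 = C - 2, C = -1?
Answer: 1894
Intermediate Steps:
p(h, c) = -11 (p(h, c) = -8 + (-1 - 2) = -8 - 3 = -11)
D(o, R) = 24 + o (D(o, R) = o + 24 = 24 + o)
b = 1907
b - D(p(-2, 2), 22) = 1907 - (24 - 11) = 1907 - 1*13 = 1907 - 13 = 1894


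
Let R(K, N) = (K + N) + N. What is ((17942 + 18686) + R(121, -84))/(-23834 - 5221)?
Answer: -36581/29055 ≈ -1.2590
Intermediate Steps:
R(K, N) = K + 2*N
((17942 + 18686) + R(121, -84))/(-23834 - 5221) = ((17942 + 18686) + (121 + 2*(-84)))/(-23834 - 5221) = (36628 + (121 - 168))/(-29055) = (36628 - 47)*(-1/29055) = 36581*(-1/29055) = -36581/29055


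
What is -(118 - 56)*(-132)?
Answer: 8184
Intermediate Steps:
-(118 - 56)*(-132) = -62*(-132) = -1*(-8184) = 8184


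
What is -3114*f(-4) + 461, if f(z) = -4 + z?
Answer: 25373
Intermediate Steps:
-3114*f(-4) + 461 = -3114*(-4 - 4) + 461 = -3114*(-8) + 461 = -346*(-72) + 461 = 24912 + 461 = 25373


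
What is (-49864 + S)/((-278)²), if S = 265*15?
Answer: -45889/77284 ≈ -0.59377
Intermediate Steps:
S = 3975
(-49864 + S)/((-278)²) = (-49864 + 3975)/((-278)²) = -45889/77284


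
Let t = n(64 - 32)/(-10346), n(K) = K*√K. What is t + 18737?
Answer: 18737 - 64*√2/5173 ≈ 18737.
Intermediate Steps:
n(K) = K^(3/2)
t = -64*√2/5173 (t = (64 - 32)^(3/2)/(-10346) = 32^(3/2)*(-1/10346) = (128*√2)*(-1/10346) = -64*√2/5173 ≈ -0.017497)
t + 18737 = -64*√2/5173 + 18737 = 18737 - 64*√2/5173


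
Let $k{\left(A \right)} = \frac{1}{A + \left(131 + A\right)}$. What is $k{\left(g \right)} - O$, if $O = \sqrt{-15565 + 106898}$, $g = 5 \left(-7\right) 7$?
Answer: $- \frac{1}{359} - 19 \sqrt{253} \approx -302.22$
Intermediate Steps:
$g = -245$ ($g = \left(-35\right) 7 = -245$)
$k{\left(A \right)} = \frac{1}{131 + 2 A}$
$O = 19 \sqrt{253}$ ($O = \sqrt{91333} = 19 \sqrt{253} \approx 302.21$)
$k{\left(g \right)} - O = \frac{1}{131 + 2 \left(-245\right)} - 19 \sqrt{253} = \frac{1}{131 - 490} - 19 \sqrt{253} = \frac{1}{-359} - 19 \sqrt{253} = - \frac{1}{359} - 19 \sqrt{253}$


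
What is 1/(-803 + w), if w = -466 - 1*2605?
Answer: -1/3874 ≈ -0.00025813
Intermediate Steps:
w = -3071 (w = -466 - 2605 = -3071)
1/(-803 + w) = 1/(-803 - 3071) = 1/(-3874) = -1/3874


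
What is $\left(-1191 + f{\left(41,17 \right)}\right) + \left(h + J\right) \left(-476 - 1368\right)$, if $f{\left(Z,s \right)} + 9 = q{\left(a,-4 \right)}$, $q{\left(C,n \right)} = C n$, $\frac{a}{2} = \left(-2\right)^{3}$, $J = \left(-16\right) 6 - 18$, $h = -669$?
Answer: $1442716$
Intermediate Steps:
$J = -114$ ($J = -96 - 18 = -114$)
$a = -16$ ($a = 2 \left(-2\right)^{3} = 2 \left(-8\right) = -16$)
$f{\left(Z,s \right)} = 55$ ($f{\left(Z,s \right)} = -9 - -64 = -9 + 64 = 55$)
$\left(-1191 + f{\left(41,17 \right)}\right) + \left(h + J\right) \left(-476 - 1368\right) = \left(-1191 + 55\right) + \left(-669 - 114\right) \left(-476 - 1368\right) = -1136 - -1443852 = -1136 + 1443852 = 1442716$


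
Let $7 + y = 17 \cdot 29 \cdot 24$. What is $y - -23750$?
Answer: $35575$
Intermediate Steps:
$y = 11825$ ($y = -7 + 17 \cdot 29 \cdot 24 = -7 + 493 \cdot 24 = -7 + 11832 = 11825$)
$y - -23750 = 11825 - -23750 = 11825 + 23750 = 35575$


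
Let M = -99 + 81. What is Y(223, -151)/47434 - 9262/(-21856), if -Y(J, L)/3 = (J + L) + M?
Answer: 108948259/259179376 ≈ 0.42036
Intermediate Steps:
M = -18
Y(J, L) = 54 - 3*J - 3*L (Y(J, L) = -3*((J + L) - 18) = -3*(-18 + J + L) = 54 - 3*J - 3*L)
Y(223, -151)/47434 - 9262/(-21856) = (54 - 3*223 - 3*(-151))/47434 - 9262/(-21856) = (54 - 669 + 453)*(1/47434) - 9262*(-1/21856) = -162*1/47434 + 4631/10928 = -81/23717 + 4631/10928 = 108948259/259179376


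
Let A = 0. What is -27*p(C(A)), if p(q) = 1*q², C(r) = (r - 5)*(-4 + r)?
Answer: -10800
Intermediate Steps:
C(r) = (-5 + r)*(-4 + r)
p(q) = q²
-27*p(C(A)) = -27*(20 + 0² - 9*0)² = -27*(20 + 0 + 0)² = -27*20² = -27*400 = -10800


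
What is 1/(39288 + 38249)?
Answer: 1/77537 ≈ 1.2897e-5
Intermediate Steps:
1/(39288 + 38249) = 1/77537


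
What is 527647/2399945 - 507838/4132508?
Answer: 480861089883/4958895956030 ≈ 0.096969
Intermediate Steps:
527647/2399945 - 507838/4132508 = 527647*(1/2399945) - 507838*1/4132508 = 527647/2399945 - 253919/2066254 = 480861089883/4958895956030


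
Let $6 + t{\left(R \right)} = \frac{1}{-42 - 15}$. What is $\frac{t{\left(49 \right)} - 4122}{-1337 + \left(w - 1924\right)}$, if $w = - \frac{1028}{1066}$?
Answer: $\frac{125413301}{99101739} \approx 1.2655$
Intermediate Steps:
$w = - \frac{514}{533}$ ($w = \left(-1028\right) \frac{1}{1066} = - \frac{514}{533} \approx -0.96435$)
$t{\left(R \right)} = - \frac{343}{57}$ ($t{\left(R \right)} = -6 + \frac{1}{-42 - 15} = -6 + \frac{1}{-57} = -6 - \frac{1}{57} = - \frac{343}{57}$)
$\frac{t{\left(49 \right)} - 4122}{-1337 + \left(w - 1924\right)} = \frac{- \frac{343}{57} - 4122}{-1337 - \frac{1026006}{533}} = - \frac{235297}{57 \left(-1337 - \frac{1026006}{533}\right)} = - \frac{235297}{57 \left(- \frac{1738627}{533}\right)} = \left(- \frac{235297}{57}\right) \left(- \frac{533}{1738627}\right) = \frac{125413301}{99101739}$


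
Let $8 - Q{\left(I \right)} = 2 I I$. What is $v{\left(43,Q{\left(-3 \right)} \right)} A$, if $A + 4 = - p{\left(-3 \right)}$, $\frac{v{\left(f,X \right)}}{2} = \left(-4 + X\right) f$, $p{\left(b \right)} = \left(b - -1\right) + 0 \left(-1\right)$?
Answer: $2408$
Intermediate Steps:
$Q{\left(I \right)} = 8 - 2 I^{2}$ ($Q{\left(I \right)} = 8 - 2 I I = 8 - 2 I^{2}$)
$p{\left(b \right)} = 1 + b$ ($p{\left(b \right)} = \left(b + 1\right) + 0 = \left(1 + b\right) + 0 = 1 + b$)
$v{\left(f,X \right)} = 2 f \left(-4 + X\right)$ ($v{\left(f,X \right)} = 2 \left(-4 + X\right) f = 2 f \left(-4 + X\right)$)
$A = -2$ ($A = -4 - \left(1 - 3\right) = -4 - -2 = -4 + 2 = -2$)
$v{\left(43,Q{\left(-3 \right)} \right)} A = 2 \cdot 43 \left(-4 + \left(8 - 2 \left(-3\right)^{2}\right)\right) \left(-2\right) = 2 \cdot 43 \left(-4 + \left(8 - 18\right)\right) \left(-2\right) = 2 \cdot 43 \left(-4 - 10\right) \left(-2\right) = 2 \cdot 43 \left(-14\right) \left(-2\right) = \left(-1204\right) \left(-2\right) = 2408$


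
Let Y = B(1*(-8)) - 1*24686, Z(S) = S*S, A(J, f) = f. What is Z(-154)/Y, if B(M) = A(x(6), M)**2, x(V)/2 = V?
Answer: -11858/12311 ≈ -0.96320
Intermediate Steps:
x(V) = 2*V
Z(S) = S**2
B(M) = M**2
Y = -24622 (Y = (1*(-8))**2 - 1*24686 = (-8)**2 - 24686 = 64 - 24686 = -24622)
Z(-154)/Y = (-154)**2/(-24622) = 23716*(-1/24622) = -11858/12311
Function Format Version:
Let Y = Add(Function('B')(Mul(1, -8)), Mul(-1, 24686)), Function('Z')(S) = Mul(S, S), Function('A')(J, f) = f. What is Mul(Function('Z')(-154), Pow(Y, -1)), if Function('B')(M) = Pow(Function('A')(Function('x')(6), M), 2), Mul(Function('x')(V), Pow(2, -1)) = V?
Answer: Rational(-11858, 12311) ≈ -0.96320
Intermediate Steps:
Function('x')(V) = Mul(2, V)
Function('Z')(S) = Pow(S, 2)
Function('B')(M) = Pow(M, 2)
Y = -24622 (Y = Add(Pow(Mul(1, -8), 2), Mul(-1, 24686)) = Add(Pow(-8, 2), -24686) = Add(64, -24686) = -24622)
Mul(Function('Z')(-154), Pow(Y, -1)) = Mul(Pow(-154, 2), Pow(-24622, -1)) = Mul(23716, Rational(-1, 24622)) = Rational(-11858, 12311)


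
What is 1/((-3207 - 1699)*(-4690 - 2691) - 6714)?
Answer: 1/36204472 ≈ 2.7621e-8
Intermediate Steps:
1/((-3207 - 1699)*(-4690 - 2691) - 6714) = 1/(-4906*(-7381) - 6714) = 1/(36211186 - 6714) = 1/36204472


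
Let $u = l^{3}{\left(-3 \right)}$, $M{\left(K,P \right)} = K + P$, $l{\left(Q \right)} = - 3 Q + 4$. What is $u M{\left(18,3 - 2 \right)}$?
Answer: $41743$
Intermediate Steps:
$l{\left(Q \right)} = 4 - 3 Q$
$u = 2197$ ($u = \left(4 - -9\right)^{3} = \left(4 + 9\right)^{3} = 13^{3} = 2197$)
$u M{\left(18,3 - 2 \right)} = 2197 \left(18 + \left(3 - 2\right)\right) = 2197 \left(18 + 1\right) = 2197 \cdot 19 = 41743$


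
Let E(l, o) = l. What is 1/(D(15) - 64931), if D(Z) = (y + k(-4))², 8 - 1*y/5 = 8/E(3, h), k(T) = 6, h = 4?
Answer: -9/574775 ≈ -1.5658e-5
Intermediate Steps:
y = 80/3 (y = 40 - 40/3 = 80/3 ≈ 26.667)
D(Z) = 9604/9 (D(Z) = (80/3 + 6)² = (98/3)² = 9604/9)
1/(D(15) - 64931) = 1/(9604/9 - 64931) = 1/(-574775/9) = -9/574775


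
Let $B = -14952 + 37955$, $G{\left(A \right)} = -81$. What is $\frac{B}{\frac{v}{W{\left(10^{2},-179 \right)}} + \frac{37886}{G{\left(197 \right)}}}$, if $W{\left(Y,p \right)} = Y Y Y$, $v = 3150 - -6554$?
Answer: $- \frac{232905375000}{4735651747} \approx -49.181$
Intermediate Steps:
$B = 23003$
$v = 9704$ ($v = 3150 + 6554 = 9704$)
$W{\left(Y,p \right)} = Y^{3}$ ($W{\left(Y,p \right)} = Y^{2} Y = Y^{3}$)
$\frac{B}{\frac{v}{W{\left(10^{2},-179 \right)}} + \frac{37886}{G{\left(197 \right)}}} = \frac{23003}{\frac{9704}{\left(10^{2}\right)^{3}} + \frac{37886}{-81}} = \frac{23003}{\frac{9704}{100^{3}} + 37886 \left(- \frac{1}{81}\right)} = \frac{23003}{\frac{9704}{1000000} - \frac{37886}{81}} = \frac{23003}{9704 \cdot \frac{1}{1000000} - \frac{37886}{81}} = \frac{23003}{\frac{1213}{125000} - \frac{37886}{81}} = \frac{23003}{- \frac{4735651747}{10125000}} = 23003 \left(- \frac{10125000}{4735651747}\right) = - \frac{232905375000}{4735651747}$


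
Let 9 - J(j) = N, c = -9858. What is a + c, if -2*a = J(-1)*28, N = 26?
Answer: -9620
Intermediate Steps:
J(j) = -17 (J(j) = 9 - 1*26 = 9 - 26 = -17)
a = 238 (a = -(-17)*28/2 = -½*(-476) = 238)
a + c = 238 - 9858 = -9620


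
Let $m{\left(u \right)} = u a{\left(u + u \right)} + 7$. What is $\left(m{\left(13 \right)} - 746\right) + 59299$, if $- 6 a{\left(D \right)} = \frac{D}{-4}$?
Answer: $\frac{702889}{12} \approx 58574.0$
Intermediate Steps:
$a{\left(D \right)} = \frac{D}{24}$ ($a{\left(D \right)} = - \frac{D \frac{1}{-4}}{6} = - \frac{D \left(- \frac{1}{4}\right)}{6} = - \frac{\left(- \frac{1}{4}\right) D}{6} = \frac{D}{24}$)
$m{\left(u \right)} = 7 + \frac{u^{2}}{12}$ ($m{\left(u \right)} = u \frac{u + u}{24} + 7 = u \frac{2 u}{24} + 7 = u \frac{u}{12} + 7 = \frac{u^{2}}{12} + 7 = 7 + \frac{u^{2}}{12}$)
$\left(m{\left(13 \right)} - 746\right) + 59299 = \left(\left(7 + \frac{13^{2}}{12}\right) - 746\right) + 59299 = \left(\left(7 + \frac{1}{12} \cdot 169\right) - 746\right) + 59299 = \left(\left(7 + \frac{169}{12}\right) - 746\right) + 59299 = \left(\frac{253}{12} - 746\right) + 59299 = - \frac{8699}{12} + 59299 = \frac{702889}{12}$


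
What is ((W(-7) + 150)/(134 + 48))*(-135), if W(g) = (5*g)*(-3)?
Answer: -34425/182 ≈ -189.15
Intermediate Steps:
W(g) = -15*g
((W(-7) + 150)/(134 + 48))*(-135) = ((-15*(-7) + 150)/(134 + 48))*(-135) = ((105 + 150)/182)*(-135) = (255*(1/182))*(-135) = (255/182)*(-135) = -34425/182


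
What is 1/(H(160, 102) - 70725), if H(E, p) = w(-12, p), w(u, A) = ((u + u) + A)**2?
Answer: -1/64641 ≈ -1.5470e-5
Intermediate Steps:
w(u, A) = (A + 2*u)**2 (w(u, A) = (2*u + A)**2 = (A + 2*u)**2)
H(E, p) = (-24 + p)**2 (H(E, p) = (p + 2*(-12))**2 = (p - 24)**2 = (-24 + p)**2)
1/(H(160, 102) - 70725) = 1/((-24 + 102)**2 - 70725) = 1/(78**2 - 70725) = 1/(6084 - 70725) = 1/(-64641) = -1/64641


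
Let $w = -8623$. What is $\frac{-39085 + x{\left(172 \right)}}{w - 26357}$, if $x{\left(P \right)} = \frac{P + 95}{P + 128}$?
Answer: $\frac{3908411}{3498000} \approx 1.1173$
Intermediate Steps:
$x{\left(P \right)} = \frac{95 + P}{128 + P}$
$\frac{-39085 + x{\left(172 \right)}}{w - 26357} = \frac{-39085 + \frac{95 + 172}{128 + 172}}{-8623 - 26357} = \frac{-39085 + \frac{1}{300} \cdot 267}{-34980} = \left(-39085 + \frac{1}{300} \cdot 267\right) \left(- \frac{1}{34980}\right) = \left(-39085 + \frac{89}{100}\right) \left(- \frac{1}{34980}\right) = \left(- \frac{3908411}{100}\right) \left(- \frac{1}{34980}\right) = \frac{3908411}{3498000}$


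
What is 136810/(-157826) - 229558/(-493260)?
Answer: -7813169923/19462313190 ≈ -0.40145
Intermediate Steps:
136810/(-157826) - 229558/(-493260) = 136810*(-1/157826) - 229558*(-1/493260) = -68405/78913 + 114779/246630 = -7813169923/19462313190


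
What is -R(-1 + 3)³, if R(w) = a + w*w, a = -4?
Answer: 0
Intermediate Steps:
R(w) = -4 + w² (R(w) = -4 + w*w = -4 + w²)
-R(-1 + 3)³ = -(-4 + (-1 + 3)²)³ = -(-4 + 2²)³ = -(-4 + 4)³ = -1*0³ = -1*0 = 0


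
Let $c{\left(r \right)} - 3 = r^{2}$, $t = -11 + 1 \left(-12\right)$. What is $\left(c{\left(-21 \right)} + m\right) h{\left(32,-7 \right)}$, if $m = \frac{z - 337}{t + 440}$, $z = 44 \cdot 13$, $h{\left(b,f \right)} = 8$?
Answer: $\frac{1483064}{417} \approx 3556.5$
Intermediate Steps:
$t = -23$ ($t = -11 - 12 = -23$)
$z = 572$
$m = \frac{235}{417}$ ($m = \frac{572 - 337}{-23 + 440} = \frac{235}{417} \approx 0.56355$)
$c{\left(r \right)} = 3 + r^{2}$
$\left(c{\left(-21 \right)} + m\right) h{\left(32,-7 \right)} = \left(\left(3 + \left(-21\right)^{2}\right) + \frac{235}{417}\right) 8 = \left(\left(3 + 441\right) + \frac{235}{417}\right) 8 = \left(444 + \frac{235}{417}\right) 8 = \frac{185383}{417} \cdot 8 = \frac{1483064}{417}$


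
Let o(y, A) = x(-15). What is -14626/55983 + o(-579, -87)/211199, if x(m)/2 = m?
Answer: -3090676064/11823553617 ≈ -0.26140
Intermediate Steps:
x(m) = 2*m
o(y, A) = -30 (o(y, A) = 2*(-15) = -30)
-14626/55983 + o(-579, -87)/211199 = -14626/55983 - 30/211199 = -3090676064/11823553617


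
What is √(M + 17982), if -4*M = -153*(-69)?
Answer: 3*√6819/2 ≈ 123.87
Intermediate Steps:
M = -10557/4 (M = -(-153)*(-69)/4 = -¼*10557 = -10557/4 ≈ -2639.3)
√(M + 17982) = √(-10557/4 + 17982) = √(61371/4) = 3*√6819/2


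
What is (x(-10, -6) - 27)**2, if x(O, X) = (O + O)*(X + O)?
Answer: 85849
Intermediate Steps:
x(O, X) = 2*O*(O + X) (x(O, X) = (2*O)*(O + X) = 2*O*(O + X))
(x(-10, -6) - 27)**2 = (2*(-10)*(-10 - 6) - 27)**2 = (2*(-10)*(-16) - 27)**2 = (320 - 27)**2 = 293**2 = 85849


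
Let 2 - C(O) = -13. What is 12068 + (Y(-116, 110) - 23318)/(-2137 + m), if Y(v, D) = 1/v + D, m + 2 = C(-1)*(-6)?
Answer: 3123042481/258564 ≈ 12078.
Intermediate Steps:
C(O) = 15 (C(O) = 2 - 1*(-13) = 2 + 13 = 15)
m = -92 (m = -2 + 15*(-6) = -2 - 90 = -92)
Y(v, D) = D + 1/v
12068 + (Y(-116, 110) - 23318)/(-2137 + m) = 12068 + ((110 + 1/(-116)) - 23318)/(-2137 - 92) = 12068 + ((110 - 1/116) - 23318)/(-2229) = 12068 + (12759/116 - 23318)*(-1/2229) = 12068 - 2692129/116*(-1/2229) = 12068 + 2692129/258564 = 3123042481/258564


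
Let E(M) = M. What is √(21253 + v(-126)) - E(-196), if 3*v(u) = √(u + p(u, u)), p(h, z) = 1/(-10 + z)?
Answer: 196 + √(221116212 + 51*I*√582658)/102 ≈ 341.78 + 0.012833*I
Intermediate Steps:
v(u) = √(u + 1/(-10 + u))/3
√(21253 + v(-126)) - E(-196) = √(21253 + √((1 - 126*(-10 - 126))/(-10 - 126))/3) - 1*(-196) = √(21253 + √((1 - 126*(-136))/(-136))/3) + 196 = √(21253 + √(-(1 + 17136)/136)/3) + 196 = √(21253 + √(-1/136*17137)/3) + 196 = √(21253 + √(-17137/136)/3) + 196 = √(21253 + (I*√582658/68)/3) + 196 = √(21253 + I*√582658/204) + 196 = 196 + √(21253 + I*√582658/204)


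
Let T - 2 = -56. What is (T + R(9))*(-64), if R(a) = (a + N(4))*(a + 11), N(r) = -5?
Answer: -1664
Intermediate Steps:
T = -54 (T = 2 - 56 = -54)
R(a) = (-5 + a)*(11 + a) (R(a) = (a - 5)*(a + 11) = (-5 + a)*(11 + a))
(T + R(9))*(-64) = (-54 + (-55 + 9² + 6*9))*(-64) = (-54 + (-55 + 81 + 54))*(-64) = (-54 + 80)*(-64) = 26*(-64) = -1664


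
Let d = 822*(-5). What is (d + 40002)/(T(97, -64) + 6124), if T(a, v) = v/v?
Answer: 35892/6125 ≈ 5.8599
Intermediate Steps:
d = -4110
T(a, v) = 1
(d + 40002)/(T(97, -64) + 6124) = (-4110 + 40002)/(1 + 6124) = 35892/6125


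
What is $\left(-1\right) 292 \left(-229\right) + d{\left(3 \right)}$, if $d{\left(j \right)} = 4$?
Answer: $66872$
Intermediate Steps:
$\left(-1\right) 292 \left(-229\right) + d{\left(3 \right)} = \left(-1\right) 292 \left(-229\right) + 4 = \left(-292\right) \left(-229\right) + 4 = 66868 + 4 = 66872$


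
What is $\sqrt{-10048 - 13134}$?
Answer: $i \sqrt{23182} \approx 152.26 i$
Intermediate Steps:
$\sqrt{-10048 - 13134} = \sqrt{-23182} = i \sqrt{23182}$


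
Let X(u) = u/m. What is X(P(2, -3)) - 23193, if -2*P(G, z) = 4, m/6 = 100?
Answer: -6957901/300 ≈ -23193.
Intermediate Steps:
m = 600 (m = 6*100 = 600)
P(G, z) = -2 (P(G, z) = -½*4 = -2)
X(u) = u/600
X(P(2, -3)) - 23193 = (1/600)*(-2) - 23193 = -1/300 - 23193 = -6957901/300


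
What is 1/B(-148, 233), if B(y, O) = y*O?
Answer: -1/34484 ≈ -2.8999e-5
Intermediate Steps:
B(y, O) = O*y
1/B(-148, 233) = 1/(233*(-148)) = 1/(-34484) = -1/34484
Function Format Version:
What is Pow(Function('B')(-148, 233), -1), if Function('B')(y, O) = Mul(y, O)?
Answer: Rational(-1, 34484) ≈ -2.8999e-5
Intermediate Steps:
Function('B')(y, O) = Mul(O, y)
Pow(Function('B')(-148, 233), -1) = Pow(Mul(233, -148), -1) = Pow(-34484, -1) = Rational(-1, 34484)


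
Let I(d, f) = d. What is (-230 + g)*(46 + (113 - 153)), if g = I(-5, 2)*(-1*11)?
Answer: -1050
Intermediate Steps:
g = 55 (g = -(-5)*11 = -5*(-11) = 55)
(-230 + g)*(46 + (113 - 153)) = (-230 + 55)*(46 + (113 - 153)) = -175*(46 - 40) = -175*6 = -1050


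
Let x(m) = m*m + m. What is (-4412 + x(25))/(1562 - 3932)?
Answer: 627/395 ≈ 1.5873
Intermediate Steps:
x(m) = m + m² (x(m) = m² + m = m + m²)
(-4412 + x(25))/(1562 - 3932) = (-4412 + 25*(1 + 25))/(1562 - 3932) = (-4412 + 25*26)/(-2370) = (-4412 + 650)*(-1/2370) = -3762*(-1/2370) = 627/395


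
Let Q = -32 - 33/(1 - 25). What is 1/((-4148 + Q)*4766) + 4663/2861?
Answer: 371460663097/227910999327 ≈ 1.6299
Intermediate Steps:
Q = -245/8 (Q = -32 - 33/(-24) = -32 - 33*(-1/24) = -32 + 11/8 = -245/8 ≈ -30.625)
1/((-4148 + Q)*4766) + 4663/2861 = 1/(-4148 - 245/8*4766) + 4663/2861 = (1/4766)/(-33429/8) + 4663*(1/2861) = -8/33429*1/4766 + 4663/2861 = -4/79661307 + 4663/2861 = 371460663097/227910999327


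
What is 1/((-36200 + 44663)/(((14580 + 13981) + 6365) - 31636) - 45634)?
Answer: -470/21446771 ≈ -2.1915e-5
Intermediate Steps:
1/((-36200 + 44663)/(((14580 + 13981) + 6365) - 31636) - 45634) = 1/(8463/((28561 + 6365) - 31636) - 45634) = 1/(8463/(34926 - 31636) - 45634) = 1/(8463/3290 - 45634) = 1/(8463*(1/3290) - 45634) = 1/(1209/470 - 45634) = 1/(-21446771/470) = -470/21446771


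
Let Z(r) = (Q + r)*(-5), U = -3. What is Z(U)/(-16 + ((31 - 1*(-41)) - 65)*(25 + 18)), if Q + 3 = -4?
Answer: 10/57 ≈ 0.17544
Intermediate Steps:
Q = -7 (Q = -3 - 4 = -7)
Z(r) = 35 - 5*r (Z(r) = (-7 + r)*(-5) = 35 - 5*r)
Z(U)/(-16 + ((31 - 1*(-41)) - 65)*(25 + 18)) = (35 - 5*(-3))/(-16 + ((31 - 1*(-41)) - 65)*(25 + 18)) = (35 + 15)/(-16 + ((31 + 41) - 65)*43) = 50/(-16 + (72 - 65)*43) = 50/(-16 + 7*43) = 50/(-16 + 301) = 50/285 = 50*(1/285) = 10/57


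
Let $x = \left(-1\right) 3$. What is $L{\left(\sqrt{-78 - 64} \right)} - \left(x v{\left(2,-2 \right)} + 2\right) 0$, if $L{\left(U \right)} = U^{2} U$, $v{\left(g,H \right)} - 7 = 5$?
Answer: $- 142 i \sqrt{142} \approx - 1692.1 i$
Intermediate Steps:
$v{\left(g,H \right)} = 12$ ($v{\left(g,H \right)} = 7 + 5 = 12$)
$x = -3$
$L{\left(U \right)} = U^{3}$
$L{\left(\sqrt{-78 - 64} \right)} - \left(x v{\left(2,-2 \right)} + 2\right) 0 = \left(\sqrt{-78 - 64}\right)^{3} - \left(\left(-3\right) 12 + 2\right) 0 = \left(\sqrt{-142}\right)^{3} - \left(-36 + 2\right) 0 = \left(i \sqrt{142}\right)^{3} - \left(-34\right) 0 = - 142 i \sqrt{142} - 0 = - 142 i \sqrt{142} + 0 = - 142 i \sqrt{142}$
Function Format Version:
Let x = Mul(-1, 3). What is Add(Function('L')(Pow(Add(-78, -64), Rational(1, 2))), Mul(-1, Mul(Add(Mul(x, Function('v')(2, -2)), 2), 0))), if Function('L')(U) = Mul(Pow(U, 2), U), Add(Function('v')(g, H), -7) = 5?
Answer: Mul(-142, I, Pow(142, Rational(1, 2))) ≈ Mul(-1692.1, I)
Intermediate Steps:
Function('v')(g, H) = 12 (Function('v')(g, H) = Add(7, 5) = 12)
x = -3
Function('L')(U) = Pow(U, 3)
Add(Function('L')(Pow(Add(-78, -64), Rational(1, 2))), Mul(-1, Mul(Add(Mul(x, Function('v')(2, -2)), 2), 0))) = Add(Pow(Pow(Add(-78, -64), Rational(1, 2)), 3), Mul(-1, Mul(Add(Mul(-3, 12), 2), 0))) = Add(Pow(Pow(-142, Rational(1, 2)), 3), Mul(-1, Mul(Add(-36, 2), 0))) = Add(Pow(Mul(I, Pow(142, Rational(1, 2))), 3), Mul(-1, Mul(-34, 0))) = Add(Mul(-142, I, Pow(142, Rational(1, 2))), Mul(-1, 0)) = Add(Mul(-142, I, Pow(142, Rational(1, 2))), 0) = Mul(-142, I, Pow(142, Rational(1, 2)))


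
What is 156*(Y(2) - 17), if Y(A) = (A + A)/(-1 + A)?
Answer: -2028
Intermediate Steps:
Y(A) = 2*A/(-1 + A) (Y(A) = (2*A)/(-1 + A) = 2*A/(-1 + A))
156*(Y(2) - 17) = 156*(2*2/(-1 + 2) - 17) = 156*(2*2/1 - 17) = 156*(2*2*1 - 17) = 156*(4 - 17) = 156*(-13) = -2028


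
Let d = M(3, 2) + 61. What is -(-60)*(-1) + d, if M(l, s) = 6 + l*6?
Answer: 25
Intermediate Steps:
M(l, s) = 6 + 6*l
d = 85 (d = (6 + 6*3) + 61 = (6 + 18) + 61 = 24 + 61 = 85)
-(-60)*(-1) + d = -(-60)*(-1) + 85 = -6*10 + 85 = -60 + 85 = 25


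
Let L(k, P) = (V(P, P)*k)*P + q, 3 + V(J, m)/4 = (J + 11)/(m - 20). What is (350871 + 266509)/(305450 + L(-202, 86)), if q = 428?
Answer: 10186770/6801559 ≈ 1.4977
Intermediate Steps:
V(J, m) = -12 + 4*(11 + J)/(-20 + m) (V(J, m) = -12 + 4*((J + 11)/(m - 20)) = -12 + 4*((11 + J)/(-20 + m)) = -12 + 4*(11 + J)/(-20 + m))
L(k, P) = 428 + 4*P*k*(71 - 2*P)/(-20 + P) (L(k, P) = ((4*(71 + P - 3*P)/(-20 + P))*k)*P + 428 = ((4*(71 - 2*P)/(-20 + P))*k)*P + 428 = (4*k*(71 - 2*P)/(-20 + P))*P + 428 = 4*P*k*(71 - 2*P)/(-20 + P) + 428 = 428 + 4*P*k*(71 - 2*P)/(-20 + P))
(350871 + 266509)/(305450 + L(-202, 86)) = (350871 + 266509)/(305450 + 4*(-2140 + 107*86 + 86*(-202)*(71 - 2*86))/(-20 + 86)) = 617380/(305450 + 4*(-2140 + 9202 + 86*(-202)*(71 - 172))/66) = 617380/(305450 + 4*(1/66)*(-2140 + 9202 + 86*(-202)*(-101))) = 617380/(305450 + 4*(1/66)*(-2140 + 9202 + 1754572)) = 617380/(305450 + 4*(1/66)*1761634) = 617380/(305450 + 3523268/33) = 617380/(13603118/33) = 617380*(33/13603118) = 10186770/6801559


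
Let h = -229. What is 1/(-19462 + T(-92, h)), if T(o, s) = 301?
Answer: -1/19161 ≈ -5.2189e-5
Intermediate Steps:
1/(-19462 + T(-92, h)) = 1/(-19462 + 301) = 1/(-19161) = -1/19161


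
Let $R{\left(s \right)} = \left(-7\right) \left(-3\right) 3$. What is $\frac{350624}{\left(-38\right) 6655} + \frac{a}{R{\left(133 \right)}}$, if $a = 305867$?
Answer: $\frac{38664308159}{7966035} \approx 4853.6$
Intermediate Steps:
$R{\left(s \right)} = 63$ ($R{\left(s \right)} = 21 \cdot 3 = 63$)
$\frac{350624}{\left(-38\right) 6655} + \frac{a}{R{\left(133 \right)}} = \frac{350624}{\left(-38\right) 6655} + \frac{305867}{63} = \frac{350624}{-252890} + 305867 \cdot \frac{1}{63} = 350624 \left(- \frac{1}{252890}\right) + \frac{305867}{63} = - \frac{175312}{126445} + \frac{305867}{63} = \frac{38664308159}{7966035}$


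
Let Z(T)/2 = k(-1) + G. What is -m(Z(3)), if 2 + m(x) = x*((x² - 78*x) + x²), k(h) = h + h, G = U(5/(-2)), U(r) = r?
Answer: 7778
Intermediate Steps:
G = -5/2 (G = 5/(-2) = 5*(-½) = -5/2 ≈ -2.5000)
k(h) = 2*h
Z(T) = -9 (Z(T) = 2*(2*(-1) - 5/2) = 2*(-2 - 5/2) = 2*(-9/2) = -9)
m(x) = -2 + x*(-78*x + 2*x²) (m(x) = -2 + x*((x² - 78*x) + x²) = -2 + x*(-78*x + 2*x²))
-m(Z(3)) = -(-2 - 78*(-9)² + 2*(-9)³) = -(-2 - 78*81 + 2*(-729)) = -(-2 - 6318 - 1458) = -1*(-7778) = 7778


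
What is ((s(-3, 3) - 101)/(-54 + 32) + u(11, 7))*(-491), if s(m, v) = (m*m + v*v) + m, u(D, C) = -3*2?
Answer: 11293/11 ≈ 1026.6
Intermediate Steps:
u(D, C) = -6
s(m, v) = m + m**2 + v**2 (s(m, v) = (m**2 + v**2) + m = m + m**2 + v**2)
((s(-3, 3) - 101)/(-54 + 32) + u(11, 7))*(-491) = (((-3 + (-3)**2 + 3**2) - 101)/(-54 + 32) - 6)*(-491) = (((-3 + 9 + 9) - 101)/(-22) - 6)*(-491) = ((15 - 101)*(-1/22) - 6)*(-491) = (-86*(-1/22) - 6)*(-491) = (43/11 - 6)*(-491) = -23/11*(-491) = 11293/11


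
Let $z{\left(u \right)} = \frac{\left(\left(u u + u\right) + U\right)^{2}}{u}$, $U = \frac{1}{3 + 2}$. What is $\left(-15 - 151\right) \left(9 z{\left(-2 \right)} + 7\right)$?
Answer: $\frac{61337}{25} \approx 2453.5$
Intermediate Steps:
$U = \frac{1}{5} \approx 0.2$
$z{\left(u \right)} = \frac{\left(\frac{1}{5} + u + u^{2}\right)^{2}}{u}$ ($z{\left(u \right)} = \frac{\left(\left(u u + u\right) + \frac{1}{5}\right)^{2}}{u} = \frac{\left(\left(u^{2} + u\right) + \frac{1}{5}\right)^{2}}{u} = \frac{\left(\left(u + u^{2}\right) + \frac{1}{5}\right)^{2}}{u} = \frac{\left(\frac{1}{5} + u + u^{2}\right)^{2}}{u}$)
$\left(-15 - 151\right) \left(9 z{\left(-2 \right)} + 7\right) = \left(-15 - 151\right) \left(9 \frac{\left(1 + 5 \left(-2\right) + 5 \left(-2\right)^{2}\right)^{2}}{25 \left(-2\right)} + 7\right) = - 166 \left(9 \cdot \frac{1}{25} \left(- \frac{1}{2}\right) \left(1 - 10 + 5 \cdot 4\right)^{2} + 7\right) = - 166 \left(9 \cdot \frac{1}{25} \left(- \frac{1}{2}\right) \left(1 - 10 + 20\right)^{2} + 7\right) = - 166 \left(9 \cdot \frac{1}{25} \left(- \frac{1}{2}\right) 11^{2} + 7\right) = - 166 \left(9 \cdot \frac{1}{25} \left(- \frac{1}{2}\right) 121 + 7\right) = - 166 \left(9 \left(- \frac{121}{50}\right) + 7\right) = - 166 \left(- \frac{1089}{50} + 7\right) = \left(-166\right) \left(- \frac{739}{50}\right) = \frac{61337}{25}$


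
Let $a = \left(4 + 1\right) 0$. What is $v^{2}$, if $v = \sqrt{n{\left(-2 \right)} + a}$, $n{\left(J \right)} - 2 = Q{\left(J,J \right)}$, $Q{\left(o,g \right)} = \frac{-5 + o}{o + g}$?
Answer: $\frac{15}{4} \approx 3.75$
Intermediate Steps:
$Q{\left(o,g \right)} = \frac{-5 + o}{g + o}$
$a = 0$ ($a = 5 \cdot 0 = 0$)
$n{\left(J \right)} = 2 + \frac{-5 + J}{2 J}$ ($n{\left(J \right)} = 2 + \frac{-5 + J}{J + J} = 2 + \frac{-5 + J}{2 J}$)
$v = \frac{\sqrt{15}}{2}$ ($v = \sqrt{\frac{5 \left(-1 - 2\right)}{2 \left(-2\right)} + 0} = \sqrt{\frac{5}{2} \left(- \frac{1}{2}\right) \left(-3\right) + 0} = \sqrt{\frac{15}{4} + 0} = \sqrt{\frac{15}{4}} = \frac{\sqrt{15}}{2} \approx 1.9365$)
$v^{2} = \left(\frac{\sqrt{15}}{2}\right)^{2} = \frac{15}{4}$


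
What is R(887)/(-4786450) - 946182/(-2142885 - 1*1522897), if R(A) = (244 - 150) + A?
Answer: 2262628350879/8773041126950 ≈ 0.25791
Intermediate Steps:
R(A) = 94 + A
R(887)/(-4786450) - 946182/(-2142885 - 1*1522897) = (94 + 887)/(-4786450) - 946182/(-2142885 - 1*1522897) = 981*(-1/4786450) - 946182/(-2142885 - 1522897) = -981/4786450 - 946182/(-3665782) = -981/4786450 - 946182*(-1/3665782) = -981/4786450 + 473091/1832891 = 2262628350879/8773041126950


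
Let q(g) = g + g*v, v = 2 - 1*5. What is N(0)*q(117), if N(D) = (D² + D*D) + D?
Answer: 0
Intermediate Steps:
v = -3 (v = 2 - 5 = -3)
N(D) = D + 2*D² (N(D) = (D² + D²) + D = 2*D² + D = D + 2*D²)
q(g) = -2*g (q(g) = g + g*(-3) = g - 3*g = -2*g)
N(0)*q(117) = (0*(1 + 2*0))*(-2*117) = (0*(1 + 0))*(-234) = (0*1)*(-234) = 0*(-234) = 0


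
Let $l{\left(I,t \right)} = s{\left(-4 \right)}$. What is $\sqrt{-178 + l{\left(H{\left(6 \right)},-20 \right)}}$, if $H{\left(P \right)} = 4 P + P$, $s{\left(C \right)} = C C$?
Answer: $9 i \sqrt{2} \approx 12.728 i$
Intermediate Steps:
$s{\left(C \right)} = C^{2}$
$H{\left(P \right)} = 5 P$
$l{\left(I,t \right)} = 16$ ($l{\left(I,t \right)} = \left(-4\right)^{2} = 16$)
$\sqrt{-178 + l{\left(H{\left(6 \right)},-20 \right)}} = \sqrt{-178 + 16} = \sqrt{-162} = 9 i \sqrt{2}$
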